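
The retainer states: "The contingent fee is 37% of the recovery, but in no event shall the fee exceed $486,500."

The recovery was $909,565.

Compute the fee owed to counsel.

37% of $909,565 = $336,539.05
That is under the $486,500 cap.

$336,539.05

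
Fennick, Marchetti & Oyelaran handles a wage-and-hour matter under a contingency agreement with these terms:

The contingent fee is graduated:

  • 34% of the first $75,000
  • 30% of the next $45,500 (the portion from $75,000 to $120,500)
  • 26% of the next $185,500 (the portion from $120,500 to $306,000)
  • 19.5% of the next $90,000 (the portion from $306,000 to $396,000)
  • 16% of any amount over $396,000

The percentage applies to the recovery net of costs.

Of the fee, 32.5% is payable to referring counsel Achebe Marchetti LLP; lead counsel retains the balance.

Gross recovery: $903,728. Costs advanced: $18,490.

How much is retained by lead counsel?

Fee base (net of costs): $903,728 − $18,490 = $885,238
First $75,000 at 34% = $25,500.00
Next $45,500 at 30% = $13,650.00
Next $185,500 at 26% = $48,230.00
Next $90,000 at 19.5% = $17,550.00
Remaining $489,238 at 16% = $78,278.08
Fee: $25,500.00 + $13,650.00 + $48,230.00 + $17,550.00 + $78,278.08 = $183,208.08
Referral share: 32.5% of $183,208.08 = $59,542.63; lead counsel retains $183,208.08 − $59,542.63 = $123,665.45.

$123,665.45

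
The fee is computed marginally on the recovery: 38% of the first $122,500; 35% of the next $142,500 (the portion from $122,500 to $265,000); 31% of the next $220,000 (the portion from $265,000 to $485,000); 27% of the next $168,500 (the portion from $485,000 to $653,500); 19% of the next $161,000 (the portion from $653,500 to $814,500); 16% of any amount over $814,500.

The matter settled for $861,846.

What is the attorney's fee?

$248,285.36

First $122,500 at 38% = $46,550.00
Next $142,500 at 35% = $49,875.00
Next $220,000 at 31% = $68,200.00
Next $168,500 at 27% = $45,495.00
Next $161,000 at 19% = $30,590.00
Remaining $47,346 at 16% = $7,575.36
Fee: $46,550.00 + $49,875.00 + $68,200.00 + $45,495.00 + $30,590.00 + $7,575.36 = $248,285.36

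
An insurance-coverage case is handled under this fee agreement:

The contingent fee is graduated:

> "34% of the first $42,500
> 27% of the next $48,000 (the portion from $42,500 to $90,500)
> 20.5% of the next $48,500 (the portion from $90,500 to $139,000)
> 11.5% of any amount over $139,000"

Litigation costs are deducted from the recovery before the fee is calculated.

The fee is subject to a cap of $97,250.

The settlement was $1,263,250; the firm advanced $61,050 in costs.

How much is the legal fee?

Fee base (net of costs): $1,263,250 − $61,050 = $1,202,200
First $42,500 at 34% = $14,450.00
Next $48,000 at 27% = $12,960.00
Next $48,500 at 20.5% = $9,942.50
Remaining $1,063,200 at 11.5% = $122,268.00
Fee: $14,450.00 + $12,960.00 + $9,942.50 + $122,268.00 = $159,620.50
$159,620.50 exceeds the $97,250 cap, so the fee is capped at $97,250.00.

$97,250.00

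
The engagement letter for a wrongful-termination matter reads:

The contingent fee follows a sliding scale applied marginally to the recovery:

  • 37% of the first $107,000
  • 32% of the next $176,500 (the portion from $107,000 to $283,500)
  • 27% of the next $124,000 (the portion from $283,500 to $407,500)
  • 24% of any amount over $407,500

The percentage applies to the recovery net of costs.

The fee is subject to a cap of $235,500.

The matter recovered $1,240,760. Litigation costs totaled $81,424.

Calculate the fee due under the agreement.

$235,500.00

Fee base (net of costs): $1,240,760 − $81,424 = $1,159,336
First $107,000 at 37% = $39,590.00
Next $176,500 at 32% = $56,480.00
Next $124,000 at 27% = $33,480.00
Remaining $751,836 at 24% = $180,440.64
Fee: $39,590.00 + $56,480.00 + $33,480.00 + $180,440.64 = $309,990.64
$309,990.64 exceeds the $235,500 cap, so the fee is capped at $235,500.00.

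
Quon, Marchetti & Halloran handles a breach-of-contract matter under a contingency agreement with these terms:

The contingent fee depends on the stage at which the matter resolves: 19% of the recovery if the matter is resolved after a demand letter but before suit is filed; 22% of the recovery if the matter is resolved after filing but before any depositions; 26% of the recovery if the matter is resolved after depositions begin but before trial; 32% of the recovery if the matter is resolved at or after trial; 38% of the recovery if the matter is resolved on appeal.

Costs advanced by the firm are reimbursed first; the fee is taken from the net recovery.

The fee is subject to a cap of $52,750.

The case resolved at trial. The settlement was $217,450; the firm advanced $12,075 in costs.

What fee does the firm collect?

$52,750.00

Fee base (net of costs): $217,450 − $12,075 = $205,375
The matter resolved at trial, so the 32% rate applies.
$205,375 × 32% = $65,720.00
$65,720.00 exceeds the $52,750 cap, so the fee is capped at $52,750.00.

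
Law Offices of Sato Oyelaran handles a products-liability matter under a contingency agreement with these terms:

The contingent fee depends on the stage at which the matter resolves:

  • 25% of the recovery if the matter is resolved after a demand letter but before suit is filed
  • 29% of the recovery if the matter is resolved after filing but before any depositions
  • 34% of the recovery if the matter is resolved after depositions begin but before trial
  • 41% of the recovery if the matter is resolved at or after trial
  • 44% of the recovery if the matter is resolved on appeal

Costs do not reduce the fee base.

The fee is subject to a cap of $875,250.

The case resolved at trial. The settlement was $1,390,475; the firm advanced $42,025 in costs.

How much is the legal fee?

Fee base is the gross recovery, $1,390,475; costs are reimbursed separately.
The matter resolved at trial, so the 41% rate applies.
$1,390,475 × 41% = $570,094.75
$570,094.75 is under the $875,250 cap.

$570,094.75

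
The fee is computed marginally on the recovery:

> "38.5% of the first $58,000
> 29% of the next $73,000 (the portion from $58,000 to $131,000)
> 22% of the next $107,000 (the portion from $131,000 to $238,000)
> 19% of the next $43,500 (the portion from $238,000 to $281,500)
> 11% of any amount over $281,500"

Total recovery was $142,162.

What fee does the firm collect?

First $58,000 at 38.5% = $22,330.00
Next $73,000 at 29% = $21,170.00
Remaining $11,162 at 22% = $2,455.64
Fee: $22,330.00 + $21,170.00 + $2,455.64 = $45,955.64

$45,955.64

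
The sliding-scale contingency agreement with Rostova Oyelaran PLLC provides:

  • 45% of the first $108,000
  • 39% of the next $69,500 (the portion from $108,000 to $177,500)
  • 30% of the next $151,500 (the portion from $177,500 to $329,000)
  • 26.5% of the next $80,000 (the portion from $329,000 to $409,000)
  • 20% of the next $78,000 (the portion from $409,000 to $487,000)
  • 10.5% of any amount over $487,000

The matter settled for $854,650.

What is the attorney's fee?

First $108,000 at 45% = $48,600.00
Next $69,500 at 39% = $27,105.00
Next $151,500 at 30% = $45,450.00
Next $80,000 at 26.5% = $21,200.00
Next $78,000 at 20% = $15,600.00
Remaining $367,650 at 10.5% = $38,603.25
Fee: $48,600.00 + $27,105.00 + $45,450.00 + $21,200.00 + $15,600.00 + $38,603.25 = $196,558.25

$196,558.25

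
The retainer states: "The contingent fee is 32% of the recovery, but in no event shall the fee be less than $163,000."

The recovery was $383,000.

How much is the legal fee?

$163,000.00

32% of $383,000 = $122,560.00
That is below the $163,000 minimum, so the minimum applies.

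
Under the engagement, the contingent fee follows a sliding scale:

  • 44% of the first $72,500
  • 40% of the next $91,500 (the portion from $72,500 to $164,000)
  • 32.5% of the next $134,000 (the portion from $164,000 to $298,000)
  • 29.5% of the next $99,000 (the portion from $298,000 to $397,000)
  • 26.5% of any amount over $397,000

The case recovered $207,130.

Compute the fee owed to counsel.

First $72,500 at 44% = $31,900.00
Next $91,500 at 40% = $36,600.00
Remaining $43,130 at 32.5% = $14,017.25
Fee: $31,900.00 + $36,600.00 + $14,017.25 = $82,517.25

$82,517.25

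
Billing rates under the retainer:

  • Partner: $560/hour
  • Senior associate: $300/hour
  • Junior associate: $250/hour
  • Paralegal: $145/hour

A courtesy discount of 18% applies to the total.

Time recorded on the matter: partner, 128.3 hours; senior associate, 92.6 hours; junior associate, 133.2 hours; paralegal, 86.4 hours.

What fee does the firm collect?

$119,273.92

Partner: 128.3 × $560 = $71,848.00
Senior associate: 92.6 × $300 = $27,780.00
Junior associate: 133.2 × $250 = $33,300.00
Paralegal: 86.4 × $145 = $12,528.00
Subtotal: $145,456.00
Less 18% discount: −$26,182.08
Total: $145,456.00 − $26,182.08 = $119,273.92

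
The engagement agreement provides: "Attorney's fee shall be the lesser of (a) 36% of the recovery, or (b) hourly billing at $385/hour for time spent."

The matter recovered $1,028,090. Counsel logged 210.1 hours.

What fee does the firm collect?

$80,888.50

(a) 36% of $1,028,090 = $370,112.40
(b) 210.1 × $385 = $80,888.50
The lesser is (b): $80,888.50.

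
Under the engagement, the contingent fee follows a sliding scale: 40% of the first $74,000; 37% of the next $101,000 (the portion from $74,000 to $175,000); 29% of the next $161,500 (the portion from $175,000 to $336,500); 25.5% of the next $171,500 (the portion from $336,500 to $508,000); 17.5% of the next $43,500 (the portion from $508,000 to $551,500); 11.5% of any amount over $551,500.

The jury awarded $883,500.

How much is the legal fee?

$203,330.00

First $74,000 at 40% = $29,600.00
Next $101,000 at 37% = $37,370.00
Next $161,500 at 29% = $46,835.00
Next $171,500 at 25.5% = $43,732.50
Next $43,500 at 17.5% = $7,612.50
Remaining $332,000 at 11.5% = $38,180.00
Fee: $29,600.00 + $37,370.00 + $46,835.00 + $43,732.50 + $7,612.50 + $38,180.00 = $203,330.00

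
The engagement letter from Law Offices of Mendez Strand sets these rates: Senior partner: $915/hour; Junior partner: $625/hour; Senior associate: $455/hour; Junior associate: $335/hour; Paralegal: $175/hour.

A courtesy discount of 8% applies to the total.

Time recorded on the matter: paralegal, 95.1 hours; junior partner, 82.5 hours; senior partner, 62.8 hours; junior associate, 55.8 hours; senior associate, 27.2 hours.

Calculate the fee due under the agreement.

Senior partner: 62.8 × $915 = $57,462.00
Junior partner: 82.5 × $625 = $51,562.50
Senior associate: 27.2 × $455 = $12,376.00
Junior associate: 55.8 × $335 = $18,693.00
Paralegal: 95.1 × $175 = $16,642.50
Subtotal: $156,736.00
Less 8% discount: −$12,538.88
Total: $156,736.00 − $12,538.88 = $144,197.12

$144,197.12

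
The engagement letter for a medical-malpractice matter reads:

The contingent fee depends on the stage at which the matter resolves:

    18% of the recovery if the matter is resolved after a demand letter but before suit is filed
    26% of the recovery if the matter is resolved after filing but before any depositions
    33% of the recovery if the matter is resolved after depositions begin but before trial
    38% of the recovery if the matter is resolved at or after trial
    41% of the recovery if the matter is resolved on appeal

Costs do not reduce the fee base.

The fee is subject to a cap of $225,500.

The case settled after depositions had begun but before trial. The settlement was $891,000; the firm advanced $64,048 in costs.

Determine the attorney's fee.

$225,500.00

Fee base is the gross recovery, $891,000; costs are reimbursed separately.
The matter settled after depositions had begun but before trial, so the 33% rate applies.
$891,000 × 33% = $294,030.00
$294,030.00 exceeds the $225,500 cap, so the fee is capped at $225,500.00.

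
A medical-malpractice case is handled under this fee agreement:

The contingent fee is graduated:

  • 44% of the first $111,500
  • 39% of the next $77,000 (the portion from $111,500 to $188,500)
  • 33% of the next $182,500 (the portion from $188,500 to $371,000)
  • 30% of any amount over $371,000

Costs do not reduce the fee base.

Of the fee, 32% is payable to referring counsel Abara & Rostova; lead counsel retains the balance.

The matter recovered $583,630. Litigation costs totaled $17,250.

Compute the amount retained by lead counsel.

$138,110.72

Fee base is the gross recovery, $583,630; costs are reimbursed separately.
First $111,500 at 44% = $49,060.00
Next $77,000 at 39% = $30,030.00
Next $182,500 at 33% = $60,225.00
Remaining $212,630 at 30% = $63,789.00
Fee: $49,060.00 + $30,030.00 + $60,225.00 + $63,789.00 = $203,104.00
Referral share: 32% of $203,104.00 = $64,993.28; lead counsel retains $203,104.00 − $64,993.28 = $138,110.72.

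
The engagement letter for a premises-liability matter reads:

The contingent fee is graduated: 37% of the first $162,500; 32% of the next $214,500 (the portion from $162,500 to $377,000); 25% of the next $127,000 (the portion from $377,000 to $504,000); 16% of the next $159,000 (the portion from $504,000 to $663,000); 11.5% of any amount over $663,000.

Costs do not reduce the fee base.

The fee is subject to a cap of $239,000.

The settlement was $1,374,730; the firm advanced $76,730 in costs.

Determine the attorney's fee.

Fee base is the gross recovery, $1,374,730; costs are reimbursed separately.
First $162,500 at 37% = $60,125.00
Next $214,500 at 32% = $68,640.00
Next $127,000 at 25% = $31,750.00
Next $159,000 at 16% = $25,440.00
Remaining $711,730 at 11.5% = $81,848.95
Fee: $60,125.00 + $68,640.00 + $31,750.00 + $25,440.00 + $81,848.95 = $267,803.95
$267,803.95 exceeds the $239,000 cap, so the fee is capped at $239,000.00.

$239,000.00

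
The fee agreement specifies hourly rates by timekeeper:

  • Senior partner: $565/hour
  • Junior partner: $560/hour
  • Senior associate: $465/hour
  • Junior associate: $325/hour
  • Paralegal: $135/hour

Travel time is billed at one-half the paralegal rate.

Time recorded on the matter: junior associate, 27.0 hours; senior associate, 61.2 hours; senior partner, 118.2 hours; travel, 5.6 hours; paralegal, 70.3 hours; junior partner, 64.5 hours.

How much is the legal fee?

Senior partner: 118.2 × $565 = $66,783.00
Junior partner: 64.5 × $560 = $36,120.00
Senior associate: 61.2 × $465 = $28,458.00
Junior associate: 27.0 × $325 = $8,775.00
Paralegal: 70.3 × $135 = $9,490.50
Subtotal: $66,783.00 + $36,120.00 + $28,458.00 + $8,775.00 + $9,490.50 = $149,626.50
Travel: 5.6 × ($135 ÷ 2) = 5.6 × $67.50 = $378.00
Total: $149,626.50 + $378.00 = $150,004.50

$150,004.50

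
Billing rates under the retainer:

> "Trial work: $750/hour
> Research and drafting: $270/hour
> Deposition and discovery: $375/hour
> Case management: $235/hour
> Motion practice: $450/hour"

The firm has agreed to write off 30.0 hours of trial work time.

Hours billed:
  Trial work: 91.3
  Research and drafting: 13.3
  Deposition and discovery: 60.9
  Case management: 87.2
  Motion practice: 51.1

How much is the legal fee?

Trial work: 91.3 × $750 = $68,475.00
Research and drafting: 13.3 × $270 = $3,591.00
Deposition and discovery: 60.9 × $375 = $22,837.50
Case management: 87.2 × $235 = $20,492.00
Motion practice: 51.1 × $450 = $22,995.00
Subtotal: $138,390.50
Write-off: 30.0 × $750 = $22,500.00
Total: $138,390.50 − $22,500.00 = $115,890.50

$115,890.50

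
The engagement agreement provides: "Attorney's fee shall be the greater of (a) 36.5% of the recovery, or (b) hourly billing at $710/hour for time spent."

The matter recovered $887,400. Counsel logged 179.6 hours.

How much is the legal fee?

(a) 36.5% of $887,400 = $323,901.00
(b) 179.6 × $710 = $127,516.00
The greater is (a): $323,901.00.

$323,901.00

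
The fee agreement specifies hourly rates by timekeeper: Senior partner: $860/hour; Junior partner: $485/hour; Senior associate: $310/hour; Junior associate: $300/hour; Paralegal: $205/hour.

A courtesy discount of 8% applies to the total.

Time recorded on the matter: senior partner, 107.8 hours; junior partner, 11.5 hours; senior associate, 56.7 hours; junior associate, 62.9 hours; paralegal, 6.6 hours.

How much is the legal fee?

$125,198.66

Senior partner: 107.8 × $860 = $92,708.00
Junior partner: 11.5 × $485 = $5,577.50
Senior associate: 56.7 × $310 = $17,577.00
Junior associate: 62.9 × $300 = $18,870.00
Paralegal: 6.6 × $205 = $1,353.00
Subtotal: $136,085.50
Less 8% discount: −$10,886.84
Total: $136,085.50 − $10,886.84 = $125,198.66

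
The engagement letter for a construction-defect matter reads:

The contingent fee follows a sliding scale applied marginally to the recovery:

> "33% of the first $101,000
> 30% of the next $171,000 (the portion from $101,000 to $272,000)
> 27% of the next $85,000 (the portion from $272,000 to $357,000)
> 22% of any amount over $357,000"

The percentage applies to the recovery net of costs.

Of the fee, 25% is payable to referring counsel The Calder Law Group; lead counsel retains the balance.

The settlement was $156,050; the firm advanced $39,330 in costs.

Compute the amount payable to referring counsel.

Fee base (net of costs): $156,050 − $39,330 = $116,720
First $101,000 at 33% = $33,330.00
Remaining $15,720 at 30% = $4,716.00
Fee: $33,330.00 + $4,716.00 = $38,046.00
Referral share: 25% of $38,046.00 = $9,511.50; lead counsel retains $38,046.00 − $9,511.50 = $28,534.50.

$9,511.50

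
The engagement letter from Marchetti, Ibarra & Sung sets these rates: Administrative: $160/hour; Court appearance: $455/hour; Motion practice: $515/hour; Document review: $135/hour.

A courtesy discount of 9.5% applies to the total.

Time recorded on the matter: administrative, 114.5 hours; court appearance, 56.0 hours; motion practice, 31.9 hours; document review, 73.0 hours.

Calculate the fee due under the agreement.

$63,425.57

Administrative: 114.5 × $160 = $18,320.00
Court appearance: 56.0 × $455 = $25,480.00
Motion practice: 31.9 × $515 = $16,428.50
Document review: 73.0 × $135 = $9,855.00
Subtotal: $70,083.50
Less 9.5% discount: −$6,657.93
Total: $70,083.50 − $6,657.93 = $63,425.57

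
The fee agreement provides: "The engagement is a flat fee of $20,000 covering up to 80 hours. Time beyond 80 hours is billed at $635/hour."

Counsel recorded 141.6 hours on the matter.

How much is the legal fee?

$59,116.00

Flat fee: $20,000.00
Excess hours: 141.6 − 80 = 61.6
Overrun: 61.6 × $635 = $39,116.00
Total: $20,000.00 + $39,116.00 = $59,116.00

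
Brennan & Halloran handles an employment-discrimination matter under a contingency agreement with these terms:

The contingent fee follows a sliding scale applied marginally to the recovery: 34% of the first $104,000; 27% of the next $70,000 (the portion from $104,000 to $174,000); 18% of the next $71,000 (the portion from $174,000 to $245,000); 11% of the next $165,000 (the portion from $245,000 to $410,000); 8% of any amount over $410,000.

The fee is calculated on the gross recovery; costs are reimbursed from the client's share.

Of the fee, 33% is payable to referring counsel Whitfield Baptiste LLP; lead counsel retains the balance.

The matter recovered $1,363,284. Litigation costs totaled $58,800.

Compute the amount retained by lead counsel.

$108,173.32

Fee base is the gross recovery, $1,363,284; costs are reimbursed separately.
First $104,000 at 34% = $35,360.00
Next $70,000 at 27% = $18,900.00
Next $71,000 at 18% = $12,780.00
Next $165,000 at 11% = $18,150.00
Remaining $953,284 at 8% = $76,262.72
Fee: $35,360.00 + $18,900.00 + $12,780.00 + $18,150.00 + $76,262.72 = $161,452.72
Referral share: 33% of $161,452.72 = $53,279.40; lead counsel retains $161,452.72 − $53,279.40 = $108,173.32.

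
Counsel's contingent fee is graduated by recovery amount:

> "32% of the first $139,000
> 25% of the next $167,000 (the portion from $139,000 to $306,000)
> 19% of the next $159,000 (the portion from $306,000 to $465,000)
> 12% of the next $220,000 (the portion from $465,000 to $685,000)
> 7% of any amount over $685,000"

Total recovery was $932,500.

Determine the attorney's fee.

First $139,000 at 32% = $44,480.00
Next $167,000 at 25% = $41,750.00
Next $159,000 at 19% = $30,210.00
Next $220,000 at 12% = $26,400.00
Remaining $247,500 at 7% = $17,325.00
Fee: $44,480.00 + $41,750.00 + $30,210.00 + $26,400.00 + $17,325.00 = $160,165.00

$160,165.00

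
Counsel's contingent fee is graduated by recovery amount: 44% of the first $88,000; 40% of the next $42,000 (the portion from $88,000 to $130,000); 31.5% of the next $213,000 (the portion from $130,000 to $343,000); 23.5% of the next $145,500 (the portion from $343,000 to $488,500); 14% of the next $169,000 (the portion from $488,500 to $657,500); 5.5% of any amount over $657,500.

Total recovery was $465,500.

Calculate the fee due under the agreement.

$151,402.50

First $88,000 at 44% = $38,720.00
Next $42,000 at 40% = $16,800.00
Next $213,000 at 31.5% = $67,095.00
Remaining $122,500 at 23.5% = $28,787.50
Fee: $38,720.00 + $16,800.00 + $67,095.00 + $28,787.50 = $151,402.50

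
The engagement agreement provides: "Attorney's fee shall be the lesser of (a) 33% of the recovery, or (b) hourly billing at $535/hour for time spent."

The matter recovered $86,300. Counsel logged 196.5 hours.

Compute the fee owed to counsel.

(a) 33% of $86,300 = $28,479.00
(b) 196.5 × $535 = $105,127.50
The lesser is (a): $28,479.00.

$28,479.00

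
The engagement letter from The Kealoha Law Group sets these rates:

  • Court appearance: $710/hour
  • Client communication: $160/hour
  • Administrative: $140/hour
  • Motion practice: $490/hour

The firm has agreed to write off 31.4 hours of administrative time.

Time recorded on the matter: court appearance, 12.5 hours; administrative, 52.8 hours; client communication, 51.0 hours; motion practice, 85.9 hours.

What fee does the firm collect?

Court appearance: 12.5 × $710 = $8,875.00
Client communication: 51.0 × $160 = $8,160.00
Administrative: 52.8 × $140 = $7,392.00
Motion practice: 85.9 × $490 = $42,091.00
Subtotal: $66,518.00
Write-off: 31.4 × $140 = $4,396.00
Total: $66,518.00 − $4,396.00 = $62,122.00

$62,122.00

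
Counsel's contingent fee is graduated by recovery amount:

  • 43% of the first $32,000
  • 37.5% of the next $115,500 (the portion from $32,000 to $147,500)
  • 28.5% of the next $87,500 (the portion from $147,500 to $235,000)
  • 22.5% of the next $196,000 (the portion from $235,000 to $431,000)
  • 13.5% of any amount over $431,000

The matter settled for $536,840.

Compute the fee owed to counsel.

First $32,000 at 43% = $13,760.00
Next $115,500 at 37.5% = $43,312.50
Next $87,500 at 28.5% = $24,937.50
Next $196,000 at 22.5% = $44,100.00
Remaining $105,840 at 13.5% = $14,288.40
Fee: $13,760.00 + $43,312.50 + $24,937.50 + $44,100.00 + $14,288.40 = $140,398.40

$140,398.40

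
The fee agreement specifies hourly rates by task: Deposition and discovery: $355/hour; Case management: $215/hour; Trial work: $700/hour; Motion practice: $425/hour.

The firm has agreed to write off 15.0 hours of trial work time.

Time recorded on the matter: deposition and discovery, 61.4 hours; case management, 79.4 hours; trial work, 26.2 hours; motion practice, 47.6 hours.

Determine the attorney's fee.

Deposition and discovery: 61.4 × $355 = $21,797.00
Case management: 79.4 × $215 = $17,071.00
Trial work: 26.2 × $700 = $18,340.00
Motion practice: 47.6 × $425 = $20,230.00
Subtotal: $77,438.00
Write-off: 15.0 × $700 = $10,500.00
Total: $77,438.00 − $10,500.00 = $66,938.00

$66,938.00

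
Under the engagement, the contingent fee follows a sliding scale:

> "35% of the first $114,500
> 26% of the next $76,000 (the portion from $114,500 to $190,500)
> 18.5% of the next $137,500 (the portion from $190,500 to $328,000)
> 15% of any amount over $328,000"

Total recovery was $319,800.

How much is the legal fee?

$83,755.50

First $114,500 at 35% = $40,075.00
Next $76,000 at 26% = $19,760.00
Remaining $129,300 at 18.5% = $23,920.50
Fee: $40,075.00 + $19,760.00 + $23,920.50 = $83,755.50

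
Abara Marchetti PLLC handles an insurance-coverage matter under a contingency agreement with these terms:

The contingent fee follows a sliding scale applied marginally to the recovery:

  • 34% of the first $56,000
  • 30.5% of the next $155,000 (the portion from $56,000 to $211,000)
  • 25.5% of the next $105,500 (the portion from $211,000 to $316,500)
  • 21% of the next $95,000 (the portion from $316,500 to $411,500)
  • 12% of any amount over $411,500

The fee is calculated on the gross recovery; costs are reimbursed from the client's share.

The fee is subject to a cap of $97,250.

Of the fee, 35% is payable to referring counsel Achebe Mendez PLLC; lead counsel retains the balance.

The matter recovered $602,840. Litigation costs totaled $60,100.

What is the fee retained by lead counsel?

$63,212.50

Fee base is the gross recovery, $602,840; costs are reimbursed separately.
First $56,000 at 34% = $19,040.00
Next $155,000 at 30.5% = $47,275.00
Next $105,500 at 25.5% = $26,902.50
Next $95,000 at 21% = $19,950.00
Remaining $191,340 at 12% = $22,960.80
Fee: $19,040.00 + $47,275.00 + $26,902.50 + $19,950.00 + $22,960.80 = $136,128.30
$136,128.30 exceeds the $97,250 cap, so the fee is capped at $97,250.00.
Referral share: 35% of $97,250.00 = $34,037.50; lead counsel retains $97,250.00 − $34,037.50 = $63,212.50.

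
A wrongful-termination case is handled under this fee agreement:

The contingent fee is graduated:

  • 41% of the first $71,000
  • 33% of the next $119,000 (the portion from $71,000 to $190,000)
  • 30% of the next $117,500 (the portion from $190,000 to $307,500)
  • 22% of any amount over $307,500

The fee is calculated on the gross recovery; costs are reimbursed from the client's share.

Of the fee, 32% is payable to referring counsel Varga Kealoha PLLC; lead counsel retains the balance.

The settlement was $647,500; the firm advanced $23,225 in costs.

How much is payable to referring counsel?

Fee base is the gross recovery, $647,500; costs are reimbursed separately.
First $71,000 at 41% = $29,110.00
Next $119,000 at 33% = $39,270.00
Next $117,500 at 30% = $35,250.00
Remaining $340,000 at 22% = $74,800.00
Fee: $29,110.00 + $39,270.00 + $35,250.00 + $74,800.00 = $178,430.00
Referral share: 32% of $178,430.00 = $57,097.60; lead counsel retains $178,430.00 − $57,097.60 = $121,332.40.

$57,097.60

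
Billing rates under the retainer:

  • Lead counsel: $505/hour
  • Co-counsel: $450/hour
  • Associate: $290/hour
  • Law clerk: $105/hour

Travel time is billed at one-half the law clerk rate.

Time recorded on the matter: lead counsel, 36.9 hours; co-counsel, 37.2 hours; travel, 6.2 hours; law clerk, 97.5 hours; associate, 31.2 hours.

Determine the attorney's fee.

$54,985.50

Lead counsel: 36.9 × $505 = $18,634.50
Co-counsel: 37.2 × $450 = $16,740.00
Associate: 31.2 × $290 = $9,048.00
Law clerk: 97.5 × $105 = $10,237.50
Subtotal: $18,634.50 + $16,740.00 + $9,048.00 + $10,237.50 = $54,660.00
Travel: 6.2 × ($105 ÷ 2) = 6.2 × $52.50 = $325.50
Total: $54,660.00 + $325.50 = $54,985.50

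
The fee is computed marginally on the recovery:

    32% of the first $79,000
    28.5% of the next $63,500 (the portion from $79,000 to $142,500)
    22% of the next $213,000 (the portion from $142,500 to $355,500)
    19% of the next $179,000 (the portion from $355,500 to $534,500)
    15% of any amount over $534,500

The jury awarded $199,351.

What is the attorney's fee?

$55,884.72

First $79,000 at 32% = $25,280.00
Next $63,500 at 28.5% = $18,097.50
Remaining $56,851 at 22% = $12,507.22
Fee: $25,280.00 + $18,097.50 + $12,507.22 = $55,884.72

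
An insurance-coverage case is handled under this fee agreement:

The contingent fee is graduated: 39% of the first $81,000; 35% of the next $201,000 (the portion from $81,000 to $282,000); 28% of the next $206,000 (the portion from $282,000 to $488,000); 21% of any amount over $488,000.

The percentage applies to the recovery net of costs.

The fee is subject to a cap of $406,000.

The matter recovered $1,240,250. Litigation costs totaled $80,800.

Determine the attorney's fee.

Fee base (net of costs): $1,240,250 − $80,800 = $1,159,450
First $81,000 at 39% = $31,590.00
Next $201,000 at 35% = $70,350.00
Next $206,000 at 28% = $57,680.00
Remaining $671,450 at 21% = $141,004.50
Fee: $31,590.00 + $70,350.00 + $57,680.00 + $141,004.50 = $300,624.50
$300,624.50 is under the $406,000 cap.

$300,624.50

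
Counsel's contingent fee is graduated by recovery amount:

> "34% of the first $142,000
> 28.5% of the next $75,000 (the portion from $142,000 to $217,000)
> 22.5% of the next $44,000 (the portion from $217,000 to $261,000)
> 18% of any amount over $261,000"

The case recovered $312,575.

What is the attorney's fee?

First $142,000 at 34% = $48,280.00
Next $75,000 at 28.5% = $21,375.00
Next $44,000 at 22.5% = $9,900.00
Remaining $51,575 at 18% = $9,283.50
Fee: $48,280.00 + $21,375.00 + $9,900.00 + $9,283.50 = $88,838.50

$88,838.50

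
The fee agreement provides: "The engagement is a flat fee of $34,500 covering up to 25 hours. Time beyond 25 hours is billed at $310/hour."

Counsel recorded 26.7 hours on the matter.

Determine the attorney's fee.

Flat fee: $34,500.00
Excess hours: 26.7 − 25 = 1.7
Overrun: 1.7 × $310 = $527.00
Total: $34,500.00 + $527.00 = $35,027.00

$35,027.00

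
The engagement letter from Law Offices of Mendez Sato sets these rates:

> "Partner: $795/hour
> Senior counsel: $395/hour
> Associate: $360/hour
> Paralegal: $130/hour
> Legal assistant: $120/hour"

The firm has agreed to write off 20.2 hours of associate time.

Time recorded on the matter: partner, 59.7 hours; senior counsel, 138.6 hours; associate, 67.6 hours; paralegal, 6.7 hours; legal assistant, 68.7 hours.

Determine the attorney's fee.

Partner: 59.7 × $795 = $47,461.50
Senior counsel: 138.6 × $395 = $54,747.00
Associate: 67.6 × $360 = $24,336.00
Paralegal: 6.7 × $130 = $871.00
Legal assistant: 68.7 × $120 = $8,244.00
Subtotal: $135,659.50
Write-off: 20.2 × $360 = $7,272.00
Total: $135,659.50 − $7,272.00 = $128,387.50

$128,387.50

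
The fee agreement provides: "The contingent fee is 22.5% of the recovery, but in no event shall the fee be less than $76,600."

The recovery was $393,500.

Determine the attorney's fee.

$88,537.50

22.5% of $393,500 = $88,537.50
That exceeds the $76,600 minimum.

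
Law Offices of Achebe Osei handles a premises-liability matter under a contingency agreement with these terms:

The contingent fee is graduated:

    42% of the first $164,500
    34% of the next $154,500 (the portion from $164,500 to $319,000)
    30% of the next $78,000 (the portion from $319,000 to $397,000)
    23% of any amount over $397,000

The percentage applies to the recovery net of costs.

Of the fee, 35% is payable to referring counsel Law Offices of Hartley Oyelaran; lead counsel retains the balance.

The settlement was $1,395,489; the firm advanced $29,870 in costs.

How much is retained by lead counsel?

$239,071.54

Fee base (net of costs): $1,395,489 − $29,870 = $1,365,619
First $164,500 at 42% = $69,090.00
Next $154,500 at 34% = $52,530.00
Next $78,000 at 30% = $23,400.00
Remaining $968,619 at 23% = $222,782.37
Fee: $69,090.00 + $52,530.00 + $23,400.00 + $222,782.37 = $367,802.37
Referral share: 35% of $367,802.37 = $128,730.83; lead counsel retains $367,802.37 − $128,730.83 = $239,071.54.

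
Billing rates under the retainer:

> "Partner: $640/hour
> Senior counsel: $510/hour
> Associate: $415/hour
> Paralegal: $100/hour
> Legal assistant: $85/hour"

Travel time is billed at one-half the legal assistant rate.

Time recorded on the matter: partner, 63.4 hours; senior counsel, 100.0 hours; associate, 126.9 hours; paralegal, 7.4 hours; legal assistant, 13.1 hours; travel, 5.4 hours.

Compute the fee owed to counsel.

Partner: 63.4 × $640 = $40,576.00
Senior counsel: 100.0 × $510 = $51,000.00
Associate: 126.9 × $415 = $52,663.50
Paralegal: 7.4 × $100 = $740.00
Legal assistant: 13.1 × $85 = $1,113.50
Subtotal: $40,576.00 + $51,000.00 + $52,663.50 + $740.00 + $1,113.50 = $146,093.00
Travel: 5.4 × ($85 ÷ 2) = 5.4 × $42.50 = $229.50
Total: $146,093.00 + $229.50 = $146,322.50

$146,322.50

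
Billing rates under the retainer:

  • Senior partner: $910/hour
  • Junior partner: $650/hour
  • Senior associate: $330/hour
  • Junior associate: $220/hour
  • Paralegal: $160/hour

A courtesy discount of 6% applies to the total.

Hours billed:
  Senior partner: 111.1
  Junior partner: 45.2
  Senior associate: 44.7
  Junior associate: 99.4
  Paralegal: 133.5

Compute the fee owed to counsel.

Senior partner: 111.1 × $910 = $101,101.00
Junior partner: 45.2 × $650 = $29,380.00
Senior associate: 44.7 × $330 = $14,751.00
Junior associate: 99.4 × $220 = $21,868.00
Paralegal: 133.5 × $160 = $21,360.00
Subtotal: $188,460.00
Less 6% discount: −$11,307.60
Total: $188,460.00 − $11,307.60 = $177,152.40

$177,152.40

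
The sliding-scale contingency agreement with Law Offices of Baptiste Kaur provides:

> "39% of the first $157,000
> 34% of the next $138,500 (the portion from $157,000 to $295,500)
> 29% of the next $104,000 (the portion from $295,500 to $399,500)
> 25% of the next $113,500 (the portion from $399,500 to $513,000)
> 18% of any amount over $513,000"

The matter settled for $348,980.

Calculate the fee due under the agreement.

First $157,000 at 39% = $61,230.00
Next $138,500 at 34% = $47,090.00
Remaining $53,480 at 29% = $15,509.20
Fee: $61,230.00 + $47,090.00 + $15,509.20 = $123,829.20

$123,829.20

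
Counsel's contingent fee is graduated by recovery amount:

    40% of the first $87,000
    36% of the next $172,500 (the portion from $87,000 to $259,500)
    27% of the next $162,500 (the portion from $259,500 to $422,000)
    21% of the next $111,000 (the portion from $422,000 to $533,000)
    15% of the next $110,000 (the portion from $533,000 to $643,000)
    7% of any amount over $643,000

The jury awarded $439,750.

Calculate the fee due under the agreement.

$144,502.50

First $87,000 at 40% = $34,800.00
Next $172,500 at 36% = $62,100.00
Next $162,500 at 27% = $43,875.00
Remaining $17,750 at 21% = $3,727.50
Fee: $34,800.00 + $62,100.00 + $43,875.00 + $3,727.50 = $144,502.50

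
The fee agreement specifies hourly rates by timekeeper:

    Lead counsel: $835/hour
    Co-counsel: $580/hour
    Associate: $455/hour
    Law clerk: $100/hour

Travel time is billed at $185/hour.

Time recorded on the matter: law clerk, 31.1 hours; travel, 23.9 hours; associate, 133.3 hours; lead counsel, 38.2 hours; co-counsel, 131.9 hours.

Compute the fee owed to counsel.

$176,582.00

Lead counsel: 38.2 × $835 = $31,897.00
Co-counsel: 131.9 × $580 = $76,502.00
Associate: 133.3 × $455 = $60,651.50
Law clerk: 31.1 × $100 = $3,110.00
Subtotal: $31,897.00 + $76,502.00 + $60,651.50 + $3,110.00 = $172,160.50
Travel: 23.9 × $185 = $4,421.50
Total: $172,160.50 + $4,421.50 = $176,582.00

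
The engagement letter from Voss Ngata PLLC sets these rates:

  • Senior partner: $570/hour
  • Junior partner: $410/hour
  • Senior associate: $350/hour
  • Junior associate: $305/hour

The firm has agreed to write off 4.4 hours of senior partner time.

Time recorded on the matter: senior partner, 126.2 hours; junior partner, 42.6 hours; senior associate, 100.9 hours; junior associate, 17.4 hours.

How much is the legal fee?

Senior partner: 126.2 × $570 = $71,934.00
Junior partner: 42.6 × $410 = $17,466.00
Senior associate: 100.9 × $350 = $35,315.00
Junior associate: 17.4 × $305 = $5,307.00
Subtotal: $130,022.00
Write-off: 4.4 × $570 = $2,508.00
Total: $130,022.00 − $2,508.00 = $127,514.00

$127,514.00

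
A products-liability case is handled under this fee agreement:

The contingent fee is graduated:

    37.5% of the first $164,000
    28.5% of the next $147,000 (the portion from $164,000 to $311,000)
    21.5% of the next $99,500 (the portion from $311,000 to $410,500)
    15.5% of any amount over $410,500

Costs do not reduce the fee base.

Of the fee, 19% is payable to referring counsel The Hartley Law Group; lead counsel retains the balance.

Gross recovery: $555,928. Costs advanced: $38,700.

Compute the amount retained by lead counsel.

Fee base is the gross recovery, $555,928; costs are reimbursed separately.
First $164,000 at 37.5% = $61,500.00
Next $147,000 at 28.5% = $41,895.00
Next $99,500 at 21.5% = $21,392.50
Remaining $145,428 at 15.5% = $22,541.34
Fee: $61,500.00 + $41,895.00 + $21,392.50 + $22,541.34 = $147,328.84
Referral share: 19% of $147,328.84 = $27,992.48; lead counsel retains $147,328.84 − $27,992.48 = $119,336.36.

$119,336.36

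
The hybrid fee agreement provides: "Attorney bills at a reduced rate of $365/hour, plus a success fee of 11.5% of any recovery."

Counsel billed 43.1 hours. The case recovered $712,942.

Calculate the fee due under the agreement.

$97,719.83

Hourly: 43.1 × $365 = $15,731.50
Success fee: 11.5% of $712,942 = $81,988.33
Total: $15,731.50 + $81,988.33 = $97,719.83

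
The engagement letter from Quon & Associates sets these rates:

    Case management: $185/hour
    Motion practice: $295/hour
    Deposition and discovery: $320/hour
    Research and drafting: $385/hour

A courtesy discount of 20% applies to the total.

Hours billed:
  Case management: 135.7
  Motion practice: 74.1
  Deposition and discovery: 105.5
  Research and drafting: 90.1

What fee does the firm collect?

Case management: 135.7 × $185 = $25,104.50
Motion practice: 74.1 × $295 = $21,859.50
Deposition and discovery: 105.5 × $320 = $33,760.00
Research and drafting: 90.1 × $385 = $34,688.50
Subtotal: $115,412.50
Less 20% discount: −$23,082.50
Total: $115,412.50 − $23,082.50 = $92,330.00

$92,330.00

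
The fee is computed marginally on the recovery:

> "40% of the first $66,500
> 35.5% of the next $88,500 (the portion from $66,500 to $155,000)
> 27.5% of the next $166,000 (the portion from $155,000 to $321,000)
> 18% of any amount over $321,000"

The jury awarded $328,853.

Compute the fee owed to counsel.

$105,081.04

First $66,500 at 40% = $26,600.00
Next $88,500 at 35.5% = $31,417.50
Next $166,000 at 27.5% = $45,650.00
Remaining $7,853 at 18% = $1,413.54
Fee: $26,600.00 + $31,417.50 + $45,650.00 + $1,413.54 = $105,081.04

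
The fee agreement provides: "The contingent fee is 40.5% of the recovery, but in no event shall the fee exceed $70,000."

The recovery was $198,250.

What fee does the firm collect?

40.5% of $198,250 = $80,291.25
That exceeds the $70,000 cap, so the fee is capped at $70,000.

$70,000.00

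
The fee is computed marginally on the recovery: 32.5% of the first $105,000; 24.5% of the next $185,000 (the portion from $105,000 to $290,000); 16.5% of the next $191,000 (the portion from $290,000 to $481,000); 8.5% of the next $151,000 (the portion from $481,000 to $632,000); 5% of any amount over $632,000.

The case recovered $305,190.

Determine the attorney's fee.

$81,956.35

First $105,000 at 32.5% = $34,125.00
Next $185,000 at 24.5% = $45,325.00
Remaining $15,190 at 16.5% = $2,506.35
Fee: $34,125.00 + $45,325.00 + $2,506.35 = $81,956.35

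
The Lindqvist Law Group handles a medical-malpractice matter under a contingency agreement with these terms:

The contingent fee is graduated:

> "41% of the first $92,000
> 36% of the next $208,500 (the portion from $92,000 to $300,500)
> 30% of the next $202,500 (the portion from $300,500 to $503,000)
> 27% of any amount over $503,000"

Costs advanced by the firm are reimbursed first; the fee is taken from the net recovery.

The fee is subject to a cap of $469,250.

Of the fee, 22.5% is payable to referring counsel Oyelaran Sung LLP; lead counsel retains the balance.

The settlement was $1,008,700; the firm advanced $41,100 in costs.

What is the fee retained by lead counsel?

$231,703.30

Fee base (net of costs): $1,008,700 − $41,100 = $967,600
First $92,000 at 41% = $37,720.00
Next $208,500 at 36% = $75,060.00
Next $202,500 at 30% = $60,750.00
Remaining $464,600 at 27% = $125,442.00
Fee: $37,720.00 + $75,060.00 + $60,750.00 + $125,442.00 = $298,972.00
$298,972.00 is under the $469,250 cap.
Referral share: 22.5% of $298,972.00 = $67,268.70; lead counsel retains $298,972.00 − $67,268.70 = $231,703.30.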